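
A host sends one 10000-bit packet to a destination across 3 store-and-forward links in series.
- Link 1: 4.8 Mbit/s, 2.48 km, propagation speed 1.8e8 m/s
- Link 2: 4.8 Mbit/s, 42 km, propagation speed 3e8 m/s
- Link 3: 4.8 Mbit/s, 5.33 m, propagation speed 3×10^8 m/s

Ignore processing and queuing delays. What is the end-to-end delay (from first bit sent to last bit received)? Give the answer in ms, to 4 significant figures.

6.404 ms

Transmission delay per hop = L/R = 10000/4800000 = 2.08333 ms; 3 hops → 6.25 ms.
Propagation delays (d/s per hop): 0.0137778, 0.14, 1.77667e-05 ms; sum = 0.153796 ms.
End-to-end = 6.404 ms.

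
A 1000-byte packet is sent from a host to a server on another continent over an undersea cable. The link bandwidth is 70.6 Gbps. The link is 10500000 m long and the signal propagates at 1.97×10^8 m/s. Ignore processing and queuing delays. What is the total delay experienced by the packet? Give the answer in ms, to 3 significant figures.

53.3 ms

L = 1000 × 8 = 8000 bits.
Transmission delay = L/R = 8000 / 70600000000 = 0.000113314 ms.
Propagation delay = d/s = 10500000 m / 197000000 m/s = 53.2995 ms.
Total = 53.3 ms.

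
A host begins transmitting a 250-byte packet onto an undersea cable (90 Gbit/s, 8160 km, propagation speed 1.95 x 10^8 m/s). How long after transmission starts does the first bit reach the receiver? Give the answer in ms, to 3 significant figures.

First bit experiences only propagation delay: d/s = 8160000/195000000 = 41.8 ms.

41.8 ms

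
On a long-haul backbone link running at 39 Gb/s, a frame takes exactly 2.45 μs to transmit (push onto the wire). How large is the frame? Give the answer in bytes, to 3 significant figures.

11900 bytes

L = R × t_tx = 39000000000 b/s × 2.45e-06 s = 95550 bits.
In bytes: 95550 / 8 = 11900 bytes.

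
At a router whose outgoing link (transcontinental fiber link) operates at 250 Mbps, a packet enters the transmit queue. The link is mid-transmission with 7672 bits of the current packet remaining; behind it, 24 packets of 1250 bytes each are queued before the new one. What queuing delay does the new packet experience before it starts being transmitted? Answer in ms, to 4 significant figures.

0.9907 ms

Each queued packet: L/R = 10000/250000000 = 0.04 ms.
24 queued → 0.96 ms.
Plus remaining 7672 bits of current packet: 0.030688 ms.
Queuing delay = 0.9907 ms.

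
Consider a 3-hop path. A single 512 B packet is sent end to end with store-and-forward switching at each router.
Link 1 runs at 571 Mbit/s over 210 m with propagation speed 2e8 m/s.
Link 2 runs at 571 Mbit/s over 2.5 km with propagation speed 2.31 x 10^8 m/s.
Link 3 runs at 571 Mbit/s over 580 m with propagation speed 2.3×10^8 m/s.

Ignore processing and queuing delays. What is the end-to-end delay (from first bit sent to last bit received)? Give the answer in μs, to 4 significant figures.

35.91 μs

L = 512 × 8 = 4096 bits.
Transmission delay per hop = L/R = 4096/571000000 = 7.17338 μs; 3 hops → 21.5201 μs.
Propagation delays (d/s per hop): 1.05, 10.8225, 2.52174 μs; sum = 14.3942 μs.
End-to-end = 35.91 μs.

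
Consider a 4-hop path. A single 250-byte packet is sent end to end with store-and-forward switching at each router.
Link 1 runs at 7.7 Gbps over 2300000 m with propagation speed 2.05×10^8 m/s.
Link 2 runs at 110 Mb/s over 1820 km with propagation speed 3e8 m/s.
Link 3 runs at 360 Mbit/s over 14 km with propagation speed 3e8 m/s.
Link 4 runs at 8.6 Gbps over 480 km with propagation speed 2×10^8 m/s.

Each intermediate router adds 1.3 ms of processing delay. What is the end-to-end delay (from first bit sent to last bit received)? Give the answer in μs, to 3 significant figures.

L = 250 × 8 = 2000 bits.
Transmission delays (L/R per hop): 0.25974, 18.1818, 5.55556, 0.232558 μs; sum = 24.2297 μs.
Propagation delays (d/s per hop): 11219.5, 6066.67, 46.6667, 2400 μs; sum = 19732.8 μs.
Processing at 3 router(s): 3 × 1.3 ms = 3900 μs.
End-to-end = 23700 μs.

23700 μs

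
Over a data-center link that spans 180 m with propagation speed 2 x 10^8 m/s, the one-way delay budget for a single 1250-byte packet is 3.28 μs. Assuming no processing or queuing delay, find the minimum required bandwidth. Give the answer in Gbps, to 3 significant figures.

4.20 Gbps

L = 10000 bits.
Propagation delay = 180 / 200000000 = 0.9 μs.
Transmission budget = 3.28 − 0.9 = 2.38 μs.
R ≥ L / t_tx = 10000 bits / 2.38e-06 s = 4.20 Gbps.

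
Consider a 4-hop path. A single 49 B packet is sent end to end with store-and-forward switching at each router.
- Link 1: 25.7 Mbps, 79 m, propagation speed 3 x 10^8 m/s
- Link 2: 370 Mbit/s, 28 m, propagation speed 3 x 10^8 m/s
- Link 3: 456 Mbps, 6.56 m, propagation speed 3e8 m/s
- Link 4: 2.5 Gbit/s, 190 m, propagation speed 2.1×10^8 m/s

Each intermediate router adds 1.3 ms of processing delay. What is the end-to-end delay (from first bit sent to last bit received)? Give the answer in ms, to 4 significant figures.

3.919 ms

L = 49 × 8 = 392 bits.
Transmission delays (L/R per hop): 0.0152529, 0.00105946, 0.000859649, 0.0001568 ms; sum = 0.0173288 ms.
Propagation delays (d/s per hop): 0.000263333, 9.33333e-05, 2.18667e-05, 0.000904762 ms; sum = 0.0012833 ms.
Processing at 3 router(s): 3 × 1.3 ms = 3.9 ms.
End-to-end = 3.919 ms.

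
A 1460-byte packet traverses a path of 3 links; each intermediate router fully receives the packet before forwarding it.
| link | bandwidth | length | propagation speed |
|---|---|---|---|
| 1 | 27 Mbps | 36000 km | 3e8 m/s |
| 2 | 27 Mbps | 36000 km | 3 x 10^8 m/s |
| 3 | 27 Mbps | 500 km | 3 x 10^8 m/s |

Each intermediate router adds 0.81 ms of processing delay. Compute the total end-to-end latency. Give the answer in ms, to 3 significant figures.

L = 1460 × 8 = 11680 bits.
Transmission delay per hop = L/R = 11680/27000000 = 0.432593 ms; 3 hops → 1.29778 ms.
Propagation delays (d/s per hop): 120, 120, 1.66667 ms; sum = 241.667 ms.
Processing at 2 router(s): 2 × 0.81 ms = 1.62 ms.
End-to-end = 245 ms.

245 ms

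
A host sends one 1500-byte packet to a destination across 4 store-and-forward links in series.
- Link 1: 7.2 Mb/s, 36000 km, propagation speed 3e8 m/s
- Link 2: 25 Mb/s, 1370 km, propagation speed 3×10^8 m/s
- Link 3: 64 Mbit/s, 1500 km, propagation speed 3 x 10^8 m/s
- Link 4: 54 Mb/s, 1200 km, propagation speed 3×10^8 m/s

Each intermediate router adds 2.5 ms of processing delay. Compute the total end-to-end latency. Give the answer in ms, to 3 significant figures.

144 ms

L = 1500 × 8 = 12000 bits.
Transmission delays (L/R per hop): 1.66667, 0.48, 0.1875, 0.222222 ms; sum = 2.55639 ms.
Propagation delays (d/s per hop): 120, 4.56667, 5, 4 ms; sum = 133.567 ms.
Processing at 3 router(s): 3 × 2.5 ms = 7.5 ms.
End-to-end = 144 ms.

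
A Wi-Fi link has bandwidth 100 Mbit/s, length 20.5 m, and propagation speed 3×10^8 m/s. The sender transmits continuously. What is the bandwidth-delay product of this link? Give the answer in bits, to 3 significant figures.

6.83 bits

Propagation delay = 20.5 / 300000000 = 6.83333e-08 s.
BDP = R × t_prop = 100000000 × 6.83333e-08 = 6.83333 bits.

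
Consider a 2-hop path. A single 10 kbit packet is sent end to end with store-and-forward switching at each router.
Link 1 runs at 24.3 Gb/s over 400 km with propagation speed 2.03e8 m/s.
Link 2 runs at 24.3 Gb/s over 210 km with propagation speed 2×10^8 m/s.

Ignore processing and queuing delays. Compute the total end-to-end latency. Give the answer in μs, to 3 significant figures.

L = 10000 bits.
Transmission delay per hop = L/R = 10000/24300000000 = 0.411523 μs; 2 hops → 0.823045 μs.
Propagation delays (d/s per hop): 1970.44, 1050 μs; sum = 3020.44 μs.
End-to-end = 3020 μs.

3020 μs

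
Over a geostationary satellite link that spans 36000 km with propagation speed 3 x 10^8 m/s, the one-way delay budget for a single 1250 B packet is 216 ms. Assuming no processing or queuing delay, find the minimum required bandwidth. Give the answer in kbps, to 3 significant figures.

104 kbps

L = 10000 bits.
Propagation delay = 36000000 / 300000000 = 120 ms.
Transmission budget = 216 − 120 = 96 ms.
R ≥ L / t_tx = 10000 bits / 0.096 s = 104 kbps.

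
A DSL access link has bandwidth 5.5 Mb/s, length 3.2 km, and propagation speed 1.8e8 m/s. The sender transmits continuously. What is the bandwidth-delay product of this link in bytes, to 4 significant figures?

12.22 bytes

Propagation delay = 3200 / 180000000 = 1.77778e-05 s.
BDP = R × t_prop = 5500000 × 1.77778e-05 = 97.7778 bits.
In bytes: 97.7778/8 = 12.22 bytes.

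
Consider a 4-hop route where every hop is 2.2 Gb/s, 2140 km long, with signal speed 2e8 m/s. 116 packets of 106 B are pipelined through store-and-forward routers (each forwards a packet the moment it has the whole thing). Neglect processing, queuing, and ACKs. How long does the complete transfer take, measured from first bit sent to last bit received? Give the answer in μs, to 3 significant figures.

Per-hop transmission t_tx = L/R = 848/2200000000 = 0.385455 μs.
Per-hop propagation t_prop = 2140000/200000000 = 10700 μs.
Pipeline fill: first packet needs 4·t_tx to clear all hops; remaining 115 packets each add one t_tx.
Total = (4+116-1)·t_tx + 4·t_prop = 119·0.385455 + 4·10700 = 42800 μs.

42800 μs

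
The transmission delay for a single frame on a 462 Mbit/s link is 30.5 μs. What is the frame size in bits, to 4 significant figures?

L = R × t_tx = 462000000 b/s × 3.05e-05 s = 14091 bits.

14090 bits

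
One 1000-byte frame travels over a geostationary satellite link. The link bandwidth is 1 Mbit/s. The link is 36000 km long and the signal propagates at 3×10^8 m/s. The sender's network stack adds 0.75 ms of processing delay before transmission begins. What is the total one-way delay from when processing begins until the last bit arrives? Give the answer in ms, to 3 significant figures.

129 ms

L = 1000 × 8 = 8000 bits.
Transmission delay = L/R = 8000 / 1000000 = 8 ms.
Propagation delay = d/s = 36000000 m / 300000000 m/s = 120 ms.
Plus processing delay 0.75 ms = 0.75 ms.
Total = 129 ms.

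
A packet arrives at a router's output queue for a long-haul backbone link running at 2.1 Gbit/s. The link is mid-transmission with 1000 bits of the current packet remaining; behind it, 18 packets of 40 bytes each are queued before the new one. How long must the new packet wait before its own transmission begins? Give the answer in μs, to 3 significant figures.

3.22 μs

Each queued packet: L/R = 320/2100000000 = 0.152381 μs.
18 queued → 2.74286 μs.
Plus remaining 1000 bits of current packet: 0.47619 μs.
Queuing delay = 3.22 μs.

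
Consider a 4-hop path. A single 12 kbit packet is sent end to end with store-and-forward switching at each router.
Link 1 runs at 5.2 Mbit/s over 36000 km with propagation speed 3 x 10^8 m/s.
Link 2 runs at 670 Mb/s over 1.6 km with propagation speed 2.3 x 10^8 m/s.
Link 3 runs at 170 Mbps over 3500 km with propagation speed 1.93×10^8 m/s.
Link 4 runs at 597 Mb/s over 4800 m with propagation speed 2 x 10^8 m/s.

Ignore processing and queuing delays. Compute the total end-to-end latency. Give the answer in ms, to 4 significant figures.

L = 12000 bits.
Transmission delays (L/R per hop): 2.30769, 0.0179104, 0.0705882, 0.0201005 ms; sum = 2.41629 ms.
Propagation delays (d/s per hop): 120, 0.00695652, 18.1347, 0.024 ms; sum = 138.166 ms.
End-to-end = 140.6 ms.

140.6 ms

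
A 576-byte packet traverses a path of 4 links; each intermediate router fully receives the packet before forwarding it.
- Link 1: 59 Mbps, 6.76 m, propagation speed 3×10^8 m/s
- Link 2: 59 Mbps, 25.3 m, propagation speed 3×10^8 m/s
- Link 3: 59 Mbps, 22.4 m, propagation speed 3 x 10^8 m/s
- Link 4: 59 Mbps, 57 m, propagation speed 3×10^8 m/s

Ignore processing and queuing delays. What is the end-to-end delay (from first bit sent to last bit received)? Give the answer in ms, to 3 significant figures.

0.313 ms

L = 576 × 8 = 4608 bits.
Transmission delay per hop = L/R = 4608/59000000 = 0.0781017 ms; 4 hops → 0.312407 ms.
Propagation delays (d/s per hop): 2.25333e-05, 8.43333e-05, 7.46667e-05, 0.00019 ms; sum = 0.000371533 ms.
End-to-end = 0.313 ms.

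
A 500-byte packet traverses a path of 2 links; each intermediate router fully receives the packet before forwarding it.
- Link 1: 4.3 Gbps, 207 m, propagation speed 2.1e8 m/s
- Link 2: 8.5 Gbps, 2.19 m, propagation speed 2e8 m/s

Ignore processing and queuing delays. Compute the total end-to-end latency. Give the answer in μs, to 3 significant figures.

2.40 μs

L = 500 × 8 = 4000 bits.
Transmission delays (L/R per hop): 0.930233, 0.470588 μs; sum = 1.40082 μs.
Propagation delays (d/s per hop): 0.985714, 0.01095 μs; sum = 0.996664 μs.
End-to-end = 2.40 μs.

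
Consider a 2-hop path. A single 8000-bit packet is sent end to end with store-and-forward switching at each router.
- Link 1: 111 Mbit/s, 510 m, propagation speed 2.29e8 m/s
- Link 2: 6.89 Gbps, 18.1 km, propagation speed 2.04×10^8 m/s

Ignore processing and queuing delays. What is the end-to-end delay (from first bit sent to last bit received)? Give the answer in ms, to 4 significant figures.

0.1642 ms

Transmission delays (L/R per hop): 0.0720721, 0.0011611 ms; sum = 0.0732332 ms.
Propagation delays (d/s per hop): 0.00222707, 0.0887255 ms; sum = 0.0909526 ms.
End-to-end = 0.1642 ms.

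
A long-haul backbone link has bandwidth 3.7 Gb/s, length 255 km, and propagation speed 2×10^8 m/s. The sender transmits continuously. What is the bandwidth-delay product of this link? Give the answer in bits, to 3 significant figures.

4720000 bits

Propagation delay = 255000 / 200000000 = 0.001275 s.
BDP = R × t_prop = 3700000000 × 0.001275 = 4717500 bits.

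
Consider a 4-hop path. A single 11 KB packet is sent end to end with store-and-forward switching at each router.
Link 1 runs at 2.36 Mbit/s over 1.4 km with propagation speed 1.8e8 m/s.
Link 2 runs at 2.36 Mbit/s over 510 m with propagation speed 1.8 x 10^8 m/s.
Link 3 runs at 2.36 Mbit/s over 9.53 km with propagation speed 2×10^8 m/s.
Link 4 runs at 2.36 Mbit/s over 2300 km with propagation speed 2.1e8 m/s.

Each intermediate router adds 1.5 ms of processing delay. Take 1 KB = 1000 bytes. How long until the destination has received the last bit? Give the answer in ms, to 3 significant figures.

165 ms

L = 88000 bits.
Transmission delay per hop = L/R = 88000/2360000 = 37.2881 ms; 4 hops → 149.153 ms.
Propagation delays (d/s per hop): 0.00777778, 0.00283333, 0.04765, 10.9524 ms; sum = 11.0106 ms.
Processing at 3 router(s): 3 × 1.5 ms = 4.5 ms.
End-to-end = 165 ms.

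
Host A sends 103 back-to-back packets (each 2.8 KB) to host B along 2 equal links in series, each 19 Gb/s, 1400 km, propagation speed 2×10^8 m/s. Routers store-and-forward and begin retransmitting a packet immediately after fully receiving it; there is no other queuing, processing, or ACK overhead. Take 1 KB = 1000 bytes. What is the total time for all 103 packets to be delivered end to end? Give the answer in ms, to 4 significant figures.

Per-hop transmission t_tx = L/R = 22400/19000000000 = 0.00117895 ms.
Per-hop propagation t_prop = 1400000/200000000 = 7 ms.
Pipeline fill: first packet needs 2·t_tx to clear all hops; remaining 102 packets each add one t_tx.
Total = (2+103-1)·t_tx + 2·t_prop = 104·0.00117895 + 2·7 = 14.12 ms.

14.12 ms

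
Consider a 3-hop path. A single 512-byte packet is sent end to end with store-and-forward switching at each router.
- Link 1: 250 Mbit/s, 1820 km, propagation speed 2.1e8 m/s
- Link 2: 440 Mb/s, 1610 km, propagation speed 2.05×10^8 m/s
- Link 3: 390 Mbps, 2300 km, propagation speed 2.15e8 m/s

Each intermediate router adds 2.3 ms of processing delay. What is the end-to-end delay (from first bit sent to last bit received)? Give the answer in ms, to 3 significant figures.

L = 512 × 8 = 4096 bits.
Transmission delays (L/R per hop): 0.016384, 0.00930909, 0.0105026 ms; sum = 0.0361957 ms.
Propagation delays (d/s per hop): 8.66667, 7.85366, 10.6977 ms; sum = 27.218 ms.
Processing at 2 router(s): 2 × 2.3 ms = 4.6 ms.
End-to-end = 31.9 ms.

31.9 ms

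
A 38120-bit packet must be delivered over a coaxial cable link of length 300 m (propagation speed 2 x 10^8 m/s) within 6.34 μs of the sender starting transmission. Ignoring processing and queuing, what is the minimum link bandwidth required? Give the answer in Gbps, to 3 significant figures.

Propagation delay = 300 / 200000000 = 1.5 μs.
Transmission budget = 6.34 − 1.5 = 4.84 μs.
R ≥ L / t_tx = 38120 bits / 4.84e-06 s = 7.88 Gbps.

7.88 Gbps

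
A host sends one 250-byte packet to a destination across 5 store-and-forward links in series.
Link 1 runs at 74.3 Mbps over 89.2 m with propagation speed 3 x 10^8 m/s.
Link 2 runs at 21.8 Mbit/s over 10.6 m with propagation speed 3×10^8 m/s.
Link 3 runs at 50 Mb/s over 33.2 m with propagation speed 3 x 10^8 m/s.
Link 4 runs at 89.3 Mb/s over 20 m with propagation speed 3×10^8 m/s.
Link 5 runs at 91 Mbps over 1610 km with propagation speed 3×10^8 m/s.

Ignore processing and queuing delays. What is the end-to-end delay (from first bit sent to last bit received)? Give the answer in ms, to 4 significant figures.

5.570 ms

L = 250 × 8 = 2000 bits.
Transmission delays (L/R per hop): 0.0269179, 0.0917431, 0.04, 0.0223964, 0.021978 ms; sum = 0.203035 ms.
Propagation delays (d/s per hop): 0.000297333, 3.53333e-05, 0.000110667, 6.66667e-05, 5.36667 ms; sum = 5.36718 ms.
End-to-end = 5.570 ms.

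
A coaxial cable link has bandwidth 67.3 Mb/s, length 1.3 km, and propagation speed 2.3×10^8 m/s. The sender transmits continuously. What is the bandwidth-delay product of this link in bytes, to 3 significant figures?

47.5 bytes

Propagation delay = 1300 / 2.3e+08 = 5.65217e-06 s.
BDP = R × t_prop = 67300000 × 5.65217e-06 = 380.391 bits.
In bytes: 380.391/8 = 47.5 bytes.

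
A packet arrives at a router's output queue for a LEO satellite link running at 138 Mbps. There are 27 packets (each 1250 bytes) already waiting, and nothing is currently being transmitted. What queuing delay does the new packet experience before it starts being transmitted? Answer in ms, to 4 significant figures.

Each queued packet: L/R = 10000/138000000 = 0.0724638 ms.
27 queued → 1.95652 ms.
Queuing delay = 1.957 ms.

1.957 ms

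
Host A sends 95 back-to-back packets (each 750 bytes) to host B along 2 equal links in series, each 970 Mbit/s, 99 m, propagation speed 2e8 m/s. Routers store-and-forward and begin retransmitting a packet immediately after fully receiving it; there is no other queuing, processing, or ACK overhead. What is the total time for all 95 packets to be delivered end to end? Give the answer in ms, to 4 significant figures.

Per-hop transmission t_tx = L/R = 6000/970000000 = 0.00618557 ms.
Per-hop propagation t_prop = 99/200000000 = 0.000495 ms.
Pipeline fill: first packet needs 2·t_tx to clear all hops; remaining 94 packets each add one t_tx.
Total = (2+95-1)·t_tx + 2·t_prop = 96·0.00618557 + 2·0.000495 = 0.5948 ms.

0.5948 ms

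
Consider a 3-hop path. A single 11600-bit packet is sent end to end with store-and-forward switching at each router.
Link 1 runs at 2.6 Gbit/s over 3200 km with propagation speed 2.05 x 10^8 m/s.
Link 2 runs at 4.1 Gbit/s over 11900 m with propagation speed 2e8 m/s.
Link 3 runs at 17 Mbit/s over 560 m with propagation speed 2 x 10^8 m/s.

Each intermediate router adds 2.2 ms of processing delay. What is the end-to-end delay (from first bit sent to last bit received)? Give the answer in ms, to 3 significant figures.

20.8 ms

Transmission delays (L/R per hop): 0.00446154, 0.00282927, 0.682353 ms; sum = 0.689644 ms.
Propagation delays (d/s per hop): 15.6098, 0.0595, 0.0028 ms; sum = 15.6721 ms.
Processing at 2 router(s): 2 × 2.2 ms = 4.4 ms.
End-to-end = 20.8 ms.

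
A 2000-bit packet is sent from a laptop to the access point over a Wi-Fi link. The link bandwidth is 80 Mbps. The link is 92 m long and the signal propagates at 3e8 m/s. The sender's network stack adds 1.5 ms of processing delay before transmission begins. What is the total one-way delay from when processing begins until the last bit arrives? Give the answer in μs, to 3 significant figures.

1530 μs

Transmission delay = L/R = 2000 / 80000000 = 25 μs.
Propagation delay = d/s = 92 m / 300000000 m/s = 0.306667 μs.
Plus processing delay 1.5 ms = 1500 μs.
Total = 1530 μs.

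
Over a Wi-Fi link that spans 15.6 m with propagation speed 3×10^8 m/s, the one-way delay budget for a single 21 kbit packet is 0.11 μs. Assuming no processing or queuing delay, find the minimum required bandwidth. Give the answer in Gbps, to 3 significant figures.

362 Gbps

Propagation delay = 15.6 / 300000000 = 0.052 μs.
Transmission budget = 0.11 − 0.052 = 0.058 μs.
R ≥ L / t_tx = 21000 bits / 5.8e-08 s = 362 Gbps.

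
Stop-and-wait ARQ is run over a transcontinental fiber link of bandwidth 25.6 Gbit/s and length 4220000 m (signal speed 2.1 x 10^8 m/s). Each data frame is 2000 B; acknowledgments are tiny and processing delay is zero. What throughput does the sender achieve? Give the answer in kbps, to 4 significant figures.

t_tx = L/R = 16000/25600000000 = 6.25e-07 s.
t_prop = 4220000/210000000 = 0.0200952 s; RTT = 0.0401905 s.
Cycle = t_tx + RTT = 0.0401911 s.
Throughput = L / cycle = 16000 / 0.0401911 = 398.1 kbps.

398.1 kbps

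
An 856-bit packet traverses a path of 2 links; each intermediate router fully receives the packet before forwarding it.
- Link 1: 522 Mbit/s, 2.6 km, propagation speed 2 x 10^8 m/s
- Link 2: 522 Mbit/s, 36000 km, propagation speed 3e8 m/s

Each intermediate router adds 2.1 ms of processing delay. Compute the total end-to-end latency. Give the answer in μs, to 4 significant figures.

122100 μs

Transmission delay per hop = L/R = 856/522000000 = 1.63985 μs; 2 hops → 3.27969 μs.
Propagation delays (d/s per hop): 13, 120000 μs; sum = 120013 μs.
Processing at 1 router(s): 1 × 2.1 ms = 2100 μs.
End-to-end = 122100 μs.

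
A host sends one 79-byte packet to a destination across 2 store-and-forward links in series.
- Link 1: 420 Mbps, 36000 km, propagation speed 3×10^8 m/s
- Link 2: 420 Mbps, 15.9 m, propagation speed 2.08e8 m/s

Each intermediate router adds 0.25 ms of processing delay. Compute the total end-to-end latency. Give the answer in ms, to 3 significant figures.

L = 79 × 8 = 632 bits.
Transmission delay per hop = L/R = 632/420000000 = 0.00150476 ms; 2 hops → 0.00300952 ms.
Propagation delays (d/s per hop): 120, 7.64423e-05 ms; sum = 120 ms.
Processing at 1 router(s): 1 × 0.25 ms = 0.25 ms.
End-to-end = 120 ms.

120 ms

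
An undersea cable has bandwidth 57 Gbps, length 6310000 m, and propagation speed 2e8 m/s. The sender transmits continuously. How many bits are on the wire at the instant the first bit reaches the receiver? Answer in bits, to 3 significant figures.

Propagation delay = 6310000 / 200000000 = 0.03155 s.
BDP = R × t_prop = 57000000000 × 0.03155 = 1798350000 bits.

1800000000 bits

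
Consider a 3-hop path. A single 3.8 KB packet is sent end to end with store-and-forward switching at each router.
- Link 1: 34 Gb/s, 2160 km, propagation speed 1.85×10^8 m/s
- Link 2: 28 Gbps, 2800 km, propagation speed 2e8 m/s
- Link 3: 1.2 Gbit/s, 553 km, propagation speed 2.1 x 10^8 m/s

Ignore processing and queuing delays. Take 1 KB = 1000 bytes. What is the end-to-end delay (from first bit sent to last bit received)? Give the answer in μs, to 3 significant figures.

L = 30400 bits.
Transmission delays (L/R per hop): 0.894118, 1.08571, 25.3333 μs; sum = 27.3132 μs.
Propagation delays (d/s per hop): 11675.7, 14000, 2633.33 μs; sum = 28309 μs.
End-to-end = 28300 μs.

28300 μs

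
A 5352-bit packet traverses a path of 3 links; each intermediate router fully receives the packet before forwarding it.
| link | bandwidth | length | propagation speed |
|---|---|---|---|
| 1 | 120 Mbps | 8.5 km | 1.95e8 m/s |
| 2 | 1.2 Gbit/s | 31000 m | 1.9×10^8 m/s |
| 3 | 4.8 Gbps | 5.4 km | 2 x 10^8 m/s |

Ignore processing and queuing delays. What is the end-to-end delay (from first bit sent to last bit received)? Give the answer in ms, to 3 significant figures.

Transmission delays (L/R per hop): 0.0446, 0.00446, 0.001115 ms; sum = 0.050175 ms.
Propagation delays (d/s per hop): 0.0435897, 0.163158, 0.027 ms; sum = 0.233748 ms.
End-to-end = 0.284 ms.

0.284 ms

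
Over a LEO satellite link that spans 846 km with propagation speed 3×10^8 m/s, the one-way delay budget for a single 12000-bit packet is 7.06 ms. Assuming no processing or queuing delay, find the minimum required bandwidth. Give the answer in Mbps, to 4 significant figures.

2.830 Mbps

Propagation delay = 846000 / 300000000 = 2.82 ms.
Transmission budget = 7.06 − 2.82 = 4.24 ms.
R ≥ L / t_tx = 12000 bits / 0.00424 s = 2.830 Mbps.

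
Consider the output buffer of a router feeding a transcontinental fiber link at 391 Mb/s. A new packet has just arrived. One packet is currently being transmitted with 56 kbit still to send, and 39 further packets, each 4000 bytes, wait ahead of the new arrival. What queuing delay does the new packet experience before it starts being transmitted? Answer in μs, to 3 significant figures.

Each queued packet: L/R = 32000/391000000 = 81.8414 μs.
39 queued → 3191.82 μs.
Plus remaining 56000 bits of current packet: 143.223 μs.
Queuing delay = 3340 μs.

3340 μs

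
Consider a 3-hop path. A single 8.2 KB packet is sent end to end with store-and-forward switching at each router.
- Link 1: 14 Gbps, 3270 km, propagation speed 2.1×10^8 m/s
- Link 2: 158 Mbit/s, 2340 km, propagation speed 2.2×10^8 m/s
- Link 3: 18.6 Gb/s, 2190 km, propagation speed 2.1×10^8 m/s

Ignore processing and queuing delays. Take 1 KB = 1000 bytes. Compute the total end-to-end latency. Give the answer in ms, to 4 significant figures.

L = 65600 bits.
Transmission delays (L/R per hop): 0.00468571, 0.41519, 0.00352688 ms; sum = 0.423402 ms.
Propagation delays (d/s per hop): 15.5714, 10.6364, 10.4286 ms; sum = 36.6364 ms.
End-to-end = 37.06 ms.

37.06 ms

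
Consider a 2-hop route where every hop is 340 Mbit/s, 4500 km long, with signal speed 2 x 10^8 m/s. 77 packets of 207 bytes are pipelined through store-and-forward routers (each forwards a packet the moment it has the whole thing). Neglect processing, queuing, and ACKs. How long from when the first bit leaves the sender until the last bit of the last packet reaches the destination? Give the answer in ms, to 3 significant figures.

Per-hop transmission t_tx = L/R = 1656/340000000 = 0.00487059 ms.
Per-hop propagation t_prop = 4500000/200000000 = 22.5 ms.
Pipeline fill: first packet needs 2·t_tx to clear all hops; remaining 76 packets each add one t_tx.
Total = (2+77-1)·t_tx + 2·t_prop = 78·0.00487059 + 2·22.5 = 45.4 ms.

45.4 ms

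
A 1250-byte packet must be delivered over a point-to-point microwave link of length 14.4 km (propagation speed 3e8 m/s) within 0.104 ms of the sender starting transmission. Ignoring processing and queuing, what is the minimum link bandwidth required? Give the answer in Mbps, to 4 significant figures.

178.6 Mbps

L = 10000 bits.
Propagation delay = 14400 / 300000000 = 0.048 ms.
Transmission budget = 0.104 − 0.048 = 0.056 ms.
R ≥ L / t_tx = 10000 bits / 5.6e-05 s = 178.6 Mbps.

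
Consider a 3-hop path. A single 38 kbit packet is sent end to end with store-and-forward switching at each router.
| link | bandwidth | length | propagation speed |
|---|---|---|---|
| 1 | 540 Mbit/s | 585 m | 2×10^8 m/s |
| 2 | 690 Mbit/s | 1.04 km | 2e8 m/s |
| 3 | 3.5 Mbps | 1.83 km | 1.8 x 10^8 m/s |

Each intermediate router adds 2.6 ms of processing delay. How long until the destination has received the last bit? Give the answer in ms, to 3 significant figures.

L = 38000 bits.
Transmission delays (L/R per hop): 0.0703704, 0.0550725, 10.8571 ms; sum = 10.9826 ms.
Propagation delays (d/s per hop): 0.002925, 0.0052, 0.0101667 ms; sum = 0.0182917 ms.
Processing at 2 router(s): 2 × 2.6 ms = 5.2 ms.
End-to-end = 16.2 ms.

16.2 ms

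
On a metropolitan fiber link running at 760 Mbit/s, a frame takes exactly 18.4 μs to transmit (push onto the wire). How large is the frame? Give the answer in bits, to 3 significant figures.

L = R × t_tx = 760000000 b/s × 1.84e-05 s = 13984 bits.

14000 bits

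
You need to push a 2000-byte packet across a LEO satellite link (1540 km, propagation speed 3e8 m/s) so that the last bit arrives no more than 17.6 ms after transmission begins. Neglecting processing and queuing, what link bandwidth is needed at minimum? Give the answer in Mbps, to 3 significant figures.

1.28 Mbps

L = 16000 bits.
Propagation delay = 1540000 / 300000000 = 5.13333 ms.
Transmission budget = 17.6 − 5.13333 = 12.4667 ms.
R ≥ L / t_tx = 16000 bits / 0.0124667 s = 1.28 Mbps.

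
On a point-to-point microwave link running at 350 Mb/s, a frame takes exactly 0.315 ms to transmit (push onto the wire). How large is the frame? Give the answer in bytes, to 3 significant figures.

13800 bytes

L = R × t_tx = 350000000 b/s × 0.000315 s = 110250 bits.
In bytes: 110250 / 8 = 13800 bytes.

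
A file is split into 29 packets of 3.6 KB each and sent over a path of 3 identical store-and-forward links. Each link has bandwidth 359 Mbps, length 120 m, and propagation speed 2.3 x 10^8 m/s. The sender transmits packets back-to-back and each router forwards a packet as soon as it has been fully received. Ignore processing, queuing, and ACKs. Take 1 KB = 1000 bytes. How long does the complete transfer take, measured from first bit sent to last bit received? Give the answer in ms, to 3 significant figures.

Per-hop transmission t_tx = L/R = 28800/359000000 = 0.0802228 ms.
Per-hop propagation t_prop = 120/2.3e+08 = 0.000521739 ms.
Pipeline fill: first packet needs 3·t_tx to clear all hops; remaining 28 packets each add one t_tx.
Total = (3+29-1)·t_tx + 3·t_prop = 31·0.0802228 + 3·0.000521739 = 2.49 ms.

2.49 ms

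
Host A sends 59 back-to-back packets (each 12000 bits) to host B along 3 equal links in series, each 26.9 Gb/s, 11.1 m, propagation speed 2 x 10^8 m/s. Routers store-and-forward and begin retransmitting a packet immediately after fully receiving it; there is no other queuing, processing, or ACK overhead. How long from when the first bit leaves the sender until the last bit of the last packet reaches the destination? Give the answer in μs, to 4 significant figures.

27.38 μs

Per-hop transmission t_tx = L/R = 12000/26900000000 = 0.446097 μs.
Per-hop propagation t_prop = 11.1/200000000 = 0.0555 μs.
Pipeline fill: first packet needs 3·t_tx to clear all hops; remaining 58 packets each add one t_tx.
Total = (3+59-1)·t_tx + 3·t_prop = 61·0.446097 + 3·0.0555 = 27.38 μs.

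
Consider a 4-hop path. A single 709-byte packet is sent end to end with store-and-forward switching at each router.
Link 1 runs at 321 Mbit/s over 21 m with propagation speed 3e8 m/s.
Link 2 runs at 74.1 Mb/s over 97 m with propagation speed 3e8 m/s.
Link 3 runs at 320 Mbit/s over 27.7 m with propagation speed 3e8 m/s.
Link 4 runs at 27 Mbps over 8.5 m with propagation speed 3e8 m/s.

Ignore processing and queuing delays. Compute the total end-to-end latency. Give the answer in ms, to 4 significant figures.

L = 709 × 8 = 5672 bits.
Transmission delays (L/R per hop): 0.0176698, 0.0765452, 0.017725, 0.210074 ms; sum = 0.322014 ms.
Propagation delays (d/s per hop): 7e-05, 0.000323333, 9.23333e-05, 2.83333e-05 ms; sum = 0.000514 ms.
End-to-end = 0.3225 ms.

0.3225 ms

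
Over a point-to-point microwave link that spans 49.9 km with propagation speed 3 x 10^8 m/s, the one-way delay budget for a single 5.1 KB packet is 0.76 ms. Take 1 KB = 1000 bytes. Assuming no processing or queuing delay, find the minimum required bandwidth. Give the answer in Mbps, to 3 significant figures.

68.7 Mbps

L = 40800 bits.
Propagation delay = 49900 / 300000000 = 0.166333 ms.
Transmission budget = 0.76 − 0.166333 = 0.593667 ms.
R ≥ L / t_tx = 40800 bits / 0.000593667 s = 68.7 Mbps.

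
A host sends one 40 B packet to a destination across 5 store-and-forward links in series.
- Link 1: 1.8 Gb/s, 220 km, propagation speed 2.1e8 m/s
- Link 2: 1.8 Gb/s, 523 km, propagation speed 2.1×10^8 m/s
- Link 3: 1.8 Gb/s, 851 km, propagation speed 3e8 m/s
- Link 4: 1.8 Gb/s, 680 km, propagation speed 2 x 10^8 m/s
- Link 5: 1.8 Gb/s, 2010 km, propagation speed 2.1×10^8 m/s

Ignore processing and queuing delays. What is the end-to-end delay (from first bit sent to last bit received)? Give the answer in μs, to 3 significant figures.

19300 μs

L = 40 × 8 = 320 bits.
Transmission delay per hop = L/R = 320/1800000000 = 0.177778 μs; 5 hops → 0.888889 μs.
Propagation delays (d/s per hop): 1047.62, 2490.48, 2836.67, 3400, 9571.43 μs; sum = 19346.2 μs.
End-to-end = 19300 μs.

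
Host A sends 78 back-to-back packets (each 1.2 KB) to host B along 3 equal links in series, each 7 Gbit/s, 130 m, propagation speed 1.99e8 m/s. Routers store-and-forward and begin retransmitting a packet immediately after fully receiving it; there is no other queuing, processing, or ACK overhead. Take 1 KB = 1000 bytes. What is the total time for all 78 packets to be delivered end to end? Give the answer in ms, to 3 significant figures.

0.112 ms

Per-hop transmission t_tx = L/R = 9600/7000000000 = 0.00137143 ms.
Per-hop propagation t_prop = 130/199000000 = 0.000653266 ms.
Pipeline fill: first packet needs 3·t_tx to clear all hops; remaining 77 packets each add one t_tx.
Total = (3+78-1)·t_tx + 3·t_prop = 80·0.00137143 + 3·0.000653266 = 0.112 ms.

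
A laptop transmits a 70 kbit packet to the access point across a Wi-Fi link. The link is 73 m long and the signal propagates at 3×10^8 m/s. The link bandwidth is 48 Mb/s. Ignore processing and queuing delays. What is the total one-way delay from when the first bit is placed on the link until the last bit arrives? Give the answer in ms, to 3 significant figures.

L = 70000 bits.
Transmission delay = L/R = 70000 / 48000000 = 1.45833 ms.
Propagation delay = d/s = 73 m / 300000000 m/s = 0.000243333 ms.
Total = 1.46 ms.

1.46 ms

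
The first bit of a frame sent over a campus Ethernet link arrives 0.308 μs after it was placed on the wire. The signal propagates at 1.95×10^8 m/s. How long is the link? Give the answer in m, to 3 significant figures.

60.1 m

d = s × t_prop = 195000000 × 3.08e-07 = 60.1 m.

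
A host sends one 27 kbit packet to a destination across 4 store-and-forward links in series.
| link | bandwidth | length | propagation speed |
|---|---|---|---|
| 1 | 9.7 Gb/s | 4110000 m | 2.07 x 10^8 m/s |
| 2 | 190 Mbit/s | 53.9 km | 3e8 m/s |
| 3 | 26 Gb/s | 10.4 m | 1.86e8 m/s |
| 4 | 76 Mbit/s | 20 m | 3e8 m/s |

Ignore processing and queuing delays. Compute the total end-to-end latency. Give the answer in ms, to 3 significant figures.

L = 27000 bits.
Transmission delays (L/R per hop): 0.00278351, 0.142105, 0.00103846, 0.355263 ms; sum = 0.50119 ms.
Propagation delays (d/s per hop): 19.8551, 0.179667, 5.5914e-05, 6.66667e-05 ms; sum = 20.0349 ms.
End-to-end = 20.5 ms.

20.5 ms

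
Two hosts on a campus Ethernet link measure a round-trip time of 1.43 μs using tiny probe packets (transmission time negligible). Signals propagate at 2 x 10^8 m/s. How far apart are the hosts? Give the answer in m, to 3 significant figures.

One-way propagation = RTT/2 = 0.715 μs.
d = s × t = 200000000 × 7.15e-07 = 143 m.

143 m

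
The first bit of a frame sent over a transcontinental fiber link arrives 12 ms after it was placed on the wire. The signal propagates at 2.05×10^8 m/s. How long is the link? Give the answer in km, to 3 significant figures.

d = s × t_prop = 2.05e+08 × 0.012 = 2460 km.

2460 km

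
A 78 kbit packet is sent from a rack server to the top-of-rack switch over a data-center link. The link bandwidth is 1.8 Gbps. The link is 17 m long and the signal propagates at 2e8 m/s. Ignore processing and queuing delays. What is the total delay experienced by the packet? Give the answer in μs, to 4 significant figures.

L = 78000 bits.
Transmission delay = L/R = 78000 / 1800000000 = 43.3333 μs.
Propagation delay = d/s = 17 m / 200000000 m/s = 0.085 μs.
Total = 43.42 μs.

43.42 μs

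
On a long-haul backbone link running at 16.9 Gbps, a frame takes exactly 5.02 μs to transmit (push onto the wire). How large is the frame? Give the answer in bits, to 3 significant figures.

84800 bits

L = R × t_tx = 1.69e+10 b/s × 5.02e-06 s = 84838 bits.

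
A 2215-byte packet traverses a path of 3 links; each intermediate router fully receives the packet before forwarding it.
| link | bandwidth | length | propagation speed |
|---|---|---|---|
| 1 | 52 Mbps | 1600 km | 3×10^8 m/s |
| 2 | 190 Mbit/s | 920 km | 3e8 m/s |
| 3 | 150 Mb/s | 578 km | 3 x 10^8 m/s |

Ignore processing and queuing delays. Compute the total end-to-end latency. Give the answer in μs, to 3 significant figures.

10900 μs

L = 2215 × 8 = 17720 bits.
Transmission delays (L/R per hop): 340.769, 93.2632, 118.133 μs; sum = 552.166 μs.
Propagation delays (d/s per hop): 5333.33, 3066.67, 1926.67 μs; sum = 10326.7 μs.
End-to-end = 10900 μs.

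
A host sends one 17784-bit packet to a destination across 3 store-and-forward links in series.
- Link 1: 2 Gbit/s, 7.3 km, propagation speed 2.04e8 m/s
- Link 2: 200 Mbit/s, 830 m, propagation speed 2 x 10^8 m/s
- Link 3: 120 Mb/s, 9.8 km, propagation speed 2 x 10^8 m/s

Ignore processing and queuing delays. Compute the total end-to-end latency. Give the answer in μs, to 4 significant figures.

Transmission delays (L/R per hop): 8.892, 88.92, 148.2 μs; sum = 246.012 μs.
Propagation delays (d/s per hop): 35.7843, 4.15, 49 μs; sum = 88.9343 μs.
End-to-end = 334.9 μs.

334.9 μs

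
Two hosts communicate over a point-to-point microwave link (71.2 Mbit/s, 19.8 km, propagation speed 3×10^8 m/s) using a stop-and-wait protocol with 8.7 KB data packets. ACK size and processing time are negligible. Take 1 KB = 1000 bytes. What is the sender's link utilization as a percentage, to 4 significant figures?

t_tx = L/R = 69600/71200000 = 0.000977528 s.
t_prop = 19800/300000000 = 6.6e-05 s; RTT = 0.000132 s.
Cycle = t_tx + RTT = 0.00110953 s.
Utilization = t_tx / cycle = 0.000977528/0.00110953 = 88.10 %.

88.10 %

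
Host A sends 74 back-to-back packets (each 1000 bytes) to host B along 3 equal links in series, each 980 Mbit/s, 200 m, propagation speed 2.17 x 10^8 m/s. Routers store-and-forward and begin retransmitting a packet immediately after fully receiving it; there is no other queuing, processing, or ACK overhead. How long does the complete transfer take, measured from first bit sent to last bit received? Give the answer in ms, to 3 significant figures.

0.623 ms

Per-hop transmission t_tx = L/R = 8000/980000000 = 0.00816327 ms.
Per-hop propagation t_prop = 200/217000000 = 0.000921659 ms.
Pipeline fill: first packet needs 3·t_tx to clear all hops; remaining 73 packets each add one t_tx.
Total = (3+74-1)·t_tx + 3·t_prop = 76·0.00816327 + 3·0.000921659 = 0.623 ms.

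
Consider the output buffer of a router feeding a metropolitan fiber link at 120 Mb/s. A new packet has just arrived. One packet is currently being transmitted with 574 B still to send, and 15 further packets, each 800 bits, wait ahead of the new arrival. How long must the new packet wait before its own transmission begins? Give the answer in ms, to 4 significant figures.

Each queued packet: L/R = 800/120000000 = 0.00666667 ms.
15 queued → 0.1 ms.
Plus remaining 4592 bits of current packet: 0.0382667 ms.
Queuing delay = 0.1383 ms.

0.1383 ms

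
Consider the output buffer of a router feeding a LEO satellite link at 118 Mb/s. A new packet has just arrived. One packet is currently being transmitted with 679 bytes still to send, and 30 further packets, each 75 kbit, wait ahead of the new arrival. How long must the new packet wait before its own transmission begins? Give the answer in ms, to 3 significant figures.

Each queued packet: L/R = 75000/118000000 = 0.635593 ms.
30 queued → 19.0678 ms.
Plus remaining 5432 bits of current packet: 0.0460339 ms.
Queuing delay = 19.1 ms.

19.1 ms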